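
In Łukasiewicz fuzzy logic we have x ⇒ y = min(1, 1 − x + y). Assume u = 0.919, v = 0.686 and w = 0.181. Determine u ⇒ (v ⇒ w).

0.576

v ⇒ w = min(1, 1 − 0.686 + 0.181) = min(1, 0.495) = 0.495
u ⇒ (v ⇒ w) = min(1, 1 − 0.919 + 0.495) = min(1, 0.576) = 0.576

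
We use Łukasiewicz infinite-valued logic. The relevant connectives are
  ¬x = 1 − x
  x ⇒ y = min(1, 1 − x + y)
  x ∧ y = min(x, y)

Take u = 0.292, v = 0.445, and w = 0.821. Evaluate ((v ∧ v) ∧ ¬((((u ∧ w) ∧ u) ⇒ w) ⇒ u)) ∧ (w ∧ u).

v ∧ v = min(0.445, 0.445) = 0.445
u ∧ w = min(0.292, 0.821) = 0.292
(u ∧ w) ∧ u = min(0.292, 0.292) = 0.292
((u ∧ w) ∧ u) ⇒ w = min(1, 1 − 0.292 + 0.821) = min(1, 1.529) = 1.000
(((u ∧ w) ∧ u) ⇒ w) ⇒ u = min(1, 1 − 1.000 + 0.292) = min(1, 0.292) = 0.292
¬((((u ∧ w) ∧ u) ⇒ w) ⇒ u) = 1 − 0.292 = 0.708
(v ∧ v) ∧ ¬((((u ∧ w) ∧ u) ⇒ w) ⇒ u) = min(0.445, 0.708) = 0.445
w ∧ u = min(0.821, 0.292) = 0.292
((v ∧ v) ∧ ¬((((u ∧ w) ∧ u) ⇒ w) ⇒ u)) ∧ (w ∧ u) = min(0.445, 0.292) = 0.292

0.292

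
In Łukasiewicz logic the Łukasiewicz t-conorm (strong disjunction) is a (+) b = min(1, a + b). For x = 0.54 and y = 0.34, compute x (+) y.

x (+) y = min(1, 0.54 + 0.34) = min(1, 0.88) = 0.88
For comparison, the Gödel t-conorm max(a, b) would give 0.54.

0.88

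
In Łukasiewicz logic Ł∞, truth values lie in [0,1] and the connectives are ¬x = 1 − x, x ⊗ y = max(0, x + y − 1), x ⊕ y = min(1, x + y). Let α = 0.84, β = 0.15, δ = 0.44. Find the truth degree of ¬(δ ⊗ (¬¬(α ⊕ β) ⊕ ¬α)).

α ⊕ β = min(1, 0.84 + 0.15) = min(1, 0.99) = 0.99
¬(α ⊕ β) = 1 − 0.99 = 0.01
¬¬(α ⊕ β) = 1 − 0.01 = 0.99
¬α = 1 − 0.84 = 0.16
¬¬(α ⊕ β) ⊕ ¬α = min(1, 0.99 + 0.16) = min(1, 1.15) = 1.00
δ ⊗ (¬¬(α ⊕ β) ⊕ ¬α) = max(0, 0.44 + 1.00 − 1) = max(0, 0.44) = 0.44
¬(δ ⊗ (¬¬(α ⊕ β) ⊕ ¬α)) = 1 − 0.44 = 0.56

0.56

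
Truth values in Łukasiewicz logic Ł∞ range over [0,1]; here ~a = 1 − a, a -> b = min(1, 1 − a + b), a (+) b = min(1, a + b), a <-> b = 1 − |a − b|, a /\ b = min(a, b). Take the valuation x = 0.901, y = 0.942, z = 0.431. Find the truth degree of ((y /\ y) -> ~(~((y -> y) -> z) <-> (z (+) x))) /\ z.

0.431

y /\ y = min(0.942, 0.942) = 0.942
y -> y = min(1, 1 − 0.942 + 0.942) = min(1, 1.000) = 1.000
(y -> y) -> z = min(1, 1 − 1.000 + 0.431) = min(1, 0.431) = 0.431
~((y -> y) -> z) = 1 − 0.431 = 0.569
z (+) x = min(1, 0.431 + 0.901) = min(1, 1.332) = 1.000
~((y -> y) -> z) <-> (z (+) x) = 1 − |0.569 − 1.000| = 1 − 0.431 = 0.569
~(~((y -> y) -> z) <-> (z (+) x)) = 1 − 0.569 = 0.431
(y /\ y) -> ~(~((y -> y) -> z) <-> (z (+) x)) = min(1, 1 − 0.942 + 0.431) = min(1, 0.489) = 0.489
((y /\ y) -> ~(~((y -> y) -> z) <-> (z (+) x))) /\ z = min(0.489, 0.431) = 0.431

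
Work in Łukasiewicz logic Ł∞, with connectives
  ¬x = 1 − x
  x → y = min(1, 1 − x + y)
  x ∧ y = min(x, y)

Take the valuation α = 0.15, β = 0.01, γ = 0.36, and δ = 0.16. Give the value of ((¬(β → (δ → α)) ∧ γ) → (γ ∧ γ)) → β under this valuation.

0.01

δ → α = min(1, 1 − 0.16 + 0.15) = min(1, 0.99) = 0.99
β → (δ → α) = min(1, 1 − 0.01 + 0.99) = min(1, 1.98) = 1.00
¬(β → (δ → α)) = 1 − 1.00 = 0.00
¬(β → (δ → α)) ∧ γ = min(0.00, 0.36) = 0.00
γ ∧ γ = min(0.36, 0.36) = 0.36
(¬(β → (δ → α)) ∧ γ) → (γ ∧ γ) = min(1, 1 − 0.00 + 0.36) = min(1, 1.36) = 1.00
((¬(β → (δ → α)) ∧ γ) → (γ ∧ γ)) → β = min(1, 1 − 1.00 + 0.01) = min(1, 0.01) = 0.01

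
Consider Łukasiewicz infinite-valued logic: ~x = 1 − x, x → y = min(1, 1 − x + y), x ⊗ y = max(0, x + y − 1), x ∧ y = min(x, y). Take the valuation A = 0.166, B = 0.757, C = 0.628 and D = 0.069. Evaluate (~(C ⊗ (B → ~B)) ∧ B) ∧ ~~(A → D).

0.757

~B = 1 − 0.757 = 0.243
B → ~B = min(1, 1 − 0.757 + 0.243) = min(1, 0.486) = 0.486
C ⊗ (B → ~B) = max(0, 0.628 + 0.486 − 1) = max(0, 0.114) = 0.114
~(C ⊗ (B → ~B)) = 1 − 0.114 = 0.886
~(C ⊗ (B → ~B)) ∧ B = min(0.886, 0.757) = 0.757
A → D = min(1, 1 − 0.166 + 0.069) = min(1, 0.903) = 0.903
~(A → D) = 1 − 0.903 = 0.097
~~(A → D) = 1 − 0.097 = 0.903
(~(C ⊗ (B → ~B)) ∧ B) ∧ ~~(A → D) = min(0.757, 0.903) = 0.757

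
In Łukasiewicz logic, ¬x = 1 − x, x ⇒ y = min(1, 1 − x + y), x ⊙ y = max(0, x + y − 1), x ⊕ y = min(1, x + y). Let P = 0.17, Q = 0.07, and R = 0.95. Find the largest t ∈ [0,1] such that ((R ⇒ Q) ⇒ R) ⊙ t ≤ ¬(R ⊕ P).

0.00

R ⇒ Q = min(1, 1 − 0.95 + 0.07) = min(1, 0.12) = 0.12
(R ⇒ Q) ⇒ R = min(1, 1 − 0.12 + 0.95) = min(1, 1.83) = 1.00
So the left factor is (R ⇒ Q) ⇒ R = 1.00.
R ⊕ P = min(1, 0.95 + 0.17) = min(1, 1.12) = 1.00
¬(R ⊕ P) = 1 − 1.00 = 0.00
So the right-hand bound is ¬(R ⊕ P) = 0.00.
The residuum of the Łukasiewicz t-norm gives the supremum: min(1, 1 − 1.00 + 0.00).
1 − 1.00 + 0.00 = 0.00, so t = min(1, 0.00) = 0.00.
Check: 1.00 ⊙ 0.00 = max(0, 0.00) = 0.00 ≤ 0.00.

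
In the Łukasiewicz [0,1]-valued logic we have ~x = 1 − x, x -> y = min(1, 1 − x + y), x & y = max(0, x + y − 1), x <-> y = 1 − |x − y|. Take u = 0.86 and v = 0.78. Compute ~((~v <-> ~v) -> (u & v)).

~v = 1 − 0.78 = 0.22
~v <-> ~v = 1 − |0.22 − 0.22| = 1 − 0.00 = 1.00
u & v = max(0, 0.86 + 0.78 − 1) = max(0, 0.64) = 0.64
(~v <-> ~v) -> (u & v) = min(1, 1 − 1.00 + 0.64) = min(1, 0.64) = 0.64
~((~v <-> ~v) -> (u & v)) = 1 − 0.64 = 0.36

0.36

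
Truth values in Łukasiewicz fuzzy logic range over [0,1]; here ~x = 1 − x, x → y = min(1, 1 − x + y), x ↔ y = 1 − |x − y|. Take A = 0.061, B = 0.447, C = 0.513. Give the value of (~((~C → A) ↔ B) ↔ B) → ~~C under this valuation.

0.833

~C = 1 − 0.513 = 0.487
~C → A = min(1, 1 − 0.487 + 0.061) = min(1, 0.574) = 0.574
(~C → A) ↔ B = 1 − |0.574 − 0.447| = 1 − 0.127 = 0.873
~((~C → A) ↔ B) = 1 − 0.873 = 0.127
~((~C → A) ↔ B) ↔ B = 1 − |0.127 − 0.447| = 1 − 0.320 = 0.680
~~C = 1 − 0.487 = 0.513
(~((~C → A) ↔ B) ↔ B) → ~~C = min(1, 1 − 0.680 + 0.513) = min(1, 0.833) = 0.833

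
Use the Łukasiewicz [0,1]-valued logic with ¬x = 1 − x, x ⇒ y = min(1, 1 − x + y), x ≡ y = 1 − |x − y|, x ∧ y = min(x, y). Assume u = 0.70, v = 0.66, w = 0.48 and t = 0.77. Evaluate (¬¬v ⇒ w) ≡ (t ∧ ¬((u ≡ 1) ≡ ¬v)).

¬v = 1 − 0.66 = 0.34
¬¬v = 1 − 0.34 = 0.66
¬¬v ⇒ w = min(1, 1 − 0.66 + 0.48) = min(1, 0.82) = 0.82
u ≡ 1 = 1 − |0.70 − 1.00| = 1 − 0.30 = 0.70
(u ≡ 1) ≡ ¬v = 1 − |0.70 − 0.34| = 1 − 0.36 = 0.64
¬((u ≡ 1) ≡ ¬v) = 1 − 0.64 = 0.36
t ∧ ¬((u ≡ 1) ≡ ¬v) = min(0.77, 0.36) = 0.36
(¬¬v ⇒ w) ≡ (t ∧ ¬((u ≡ 1) ≡ ¬v)) = 1 − |0.82 − 0.36| = 1 − 0.46 = 0.54

0.54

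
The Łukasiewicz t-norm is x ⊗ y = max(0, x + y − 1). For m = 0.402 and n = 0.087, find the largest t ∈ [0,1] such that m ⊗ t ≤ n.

0.685

The residuum of the Łukasiewicz t-norm gives the supremum: min(1, 1 − 0.402 + 0.087).
1 − 0.402 + 0.087 = 0.685, so t = min(1, 0.685) = 0.685.
Check: 0.402 ⊗ 0.685 = max(0, 0.087) = 0.087 ≤ 0.087.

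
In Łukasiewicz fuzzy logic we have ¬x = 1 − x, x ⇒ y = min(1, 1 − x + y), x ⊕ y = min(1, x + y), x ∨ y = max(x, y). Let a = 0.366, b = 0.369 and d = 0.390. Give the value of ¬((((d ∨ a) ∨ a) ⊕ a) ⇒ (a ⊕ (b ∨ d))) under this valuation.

0.000

d ∨ a = max(0.390, 0.366) = 0.390
(d ∨ a) ∨ a = max(0.390, 0.366) = 0.390
((d ∨ a) ∨ a) ⊕ a = min(1, 0.390 + 0.366) = min(1, 0.756) = 0.756
b ∨ d = max(0.369, 0.390) = 0.390
a ⊕ (b ∨ d) = min(1, 0.366 + 0.390) = min(1, 0.756) = 0.756
(((d ∨ a) ∨ a) ⊕ a) ⇒ (a ⊕ (b ∨ d)) = min(1, 1 − 0.756 + 0.756) = min(1, 1.000) = 1.000
¬((((d ∨ a) ∨ a) ⊕ a) ⇒ (a ⊕ (b ∨ d))) = 1 − 1.000 = 0.000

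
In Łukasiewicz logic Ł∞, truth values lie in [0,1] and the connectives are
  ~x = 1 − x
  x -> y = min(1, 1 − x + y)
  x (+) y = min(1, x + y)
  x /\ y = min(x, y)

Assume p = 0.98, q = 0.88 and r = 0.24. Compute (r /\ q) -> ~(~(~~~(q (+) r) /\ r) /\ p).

0.78

r /\ q = min(0.24, 0.88) = 0.24
q (+) r = min(1, 0.88 + 0.24) = min(1, 1.12) = 1.00
~(q (+) r) = 1 − 1.00 = 0.00
~~(q (+) r) = 1 − 0.00 = 1.00
~~~(q (+) r) = 1 − 1.00 = 0.00
~~~(q (+) r) /\ r = min(0.00, 0.24) = 0.00
~(~~~(q (+) r) /\ r) = 1 − 0.00 = 1.00
~(~~~(q (+) r) /\ r) /\ p = min(1.00, 0.98) = 0.98
~(~(~~~(q (+) r) /\ r) /\ p) = 1 − 0.98 = 0.02
(r /\ q) -> ~(~(~~~(q (+) r) /\ r) /\ p) = min(1, 1 − 0.24 + 0.02) = min(1, 0.78) = 0.78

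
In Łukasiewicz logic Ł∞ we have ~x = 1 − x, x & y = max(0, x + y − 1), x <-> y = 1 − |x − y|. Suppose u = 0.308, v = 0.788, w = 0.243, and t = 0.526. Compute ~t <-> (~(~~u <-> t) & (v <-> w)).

0.526

~t = 1 − 0.526 = 0.474
~u = 1 − 0.308 = 0.692
~~u = 1 − 0.692 = 0.308
~~u <-> t = 1 − |0.308 − 0.526| = 1 − 0.218 = 0.782
~(~~u <-> t) = 1 − 0.782 = 0.218
v <-> w = 1 − |0.788 − 0.243| = 1 − 0.545 = 0.455
~(~~u <-> t) & (v <-> w) = max(0, 0.218 + 0.455 − 1) = max(0, -0.327) = 0.000
~t <-> (~(~~u <-> t) & (v <-> w)) = 1 − |0.474 − 0.000| = 1 − 0.474 = 0.526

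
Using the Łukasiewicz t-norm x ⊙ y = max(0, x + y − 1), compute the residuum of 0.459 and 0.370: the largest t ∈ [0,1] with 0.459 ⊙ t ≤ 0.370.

The residuum of the Łukasiewicz t-norm gives the supremum: min(1, 1 − 0.459 + 0.370).
1 − 0.459 + 0.370 = 0.911, so t = min(1, 0.911) = 0.911.
Check: 0.459 ⊙ 0.911 = max(0, 0.370) = 0.370 ≤ 0.370.

0.911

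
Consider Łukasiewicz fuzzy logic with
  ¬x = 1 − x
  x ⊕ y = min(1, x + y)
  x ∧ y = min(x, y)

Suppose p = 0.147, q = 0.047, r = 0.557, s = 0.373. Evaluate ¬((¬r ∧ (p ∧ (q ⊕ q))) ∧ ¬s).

¬r = 1 − 0.557 = 0.443
q ⊕ q = min(1, 0.047 + 0.047) = min(1, 0.094) = 0.094
p ∧ (q ⊕ q) = min(0.147, 0.094) = 0.094
¬r ∧ (p ∧ (q ⊕ q)) = min(0.443, 0.094) = 0.094
¬s = 1 − 0.373 = 0.627
(¬r ∧ (p ∧ (q ⊕ q))) ∧ ¬s = min(0.094, 0.627) = 0.094
¬((¬r ∧ (p ∧ (q ⊕ q))) ∧ ¬s) = 1 − 0.094 = 0.906

0.906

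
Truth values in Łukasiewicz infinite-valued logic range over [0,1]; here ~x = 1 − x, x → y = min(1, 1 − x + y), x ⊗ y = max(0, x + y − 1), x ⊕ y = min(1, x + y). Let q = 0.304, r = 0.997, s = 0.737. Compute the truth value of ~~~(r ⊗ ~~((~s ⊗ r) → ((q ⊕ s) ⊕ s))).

~s = 1 − 0.737 = 0.263
~s ⊗ r = max(0, 0.263 + 0.997 − 1) = max(0, 0.260) = 0.260
q ⊕ s = min(1, 0.304 + 0.737) = min(1, 1.041) = 1.000
(q ⊕ s) ⊕ s = min(1, 1.000 + 0.737) = min(1, 1.737) = 1.000
(~s ⊗ r) → ((q ⊕ s) ⊕ s) = min(1, 1 − 0.260 + 1.000) = min(1, 1.740) = 1.000
~((~s ⊗ r) → ((q ⊕ s) ⊕ s)) = 1 − 1.000 = 0.000
~~((~s ⊗ r) → ((q ⊕ s) ⊕ s)) = 1 − 0.000 = 1.000
r ⊗ ~~((~s ⊗ r) → ((q ⊕ s) ⊕ s)) = max(0, 0.997 + 1.000 − 1) = max(0, 0.997) = 0.997
~(r ⊗ ~~((~s ⊗ r) → ((q ⊕ s) ⊕ s))) = 1 − 0.997 = 0.003
~~(r ⊗ ~~((~s ⊗ r) → ((q ⊕ s) ⊕ s))) = 1 − 0.003 = 0.997
~~~(r ⊗ ~~((~s ⊗ r) → ((q ⊕ s) ⊕ s))) = 1 − 0.997 = 0.003

0.003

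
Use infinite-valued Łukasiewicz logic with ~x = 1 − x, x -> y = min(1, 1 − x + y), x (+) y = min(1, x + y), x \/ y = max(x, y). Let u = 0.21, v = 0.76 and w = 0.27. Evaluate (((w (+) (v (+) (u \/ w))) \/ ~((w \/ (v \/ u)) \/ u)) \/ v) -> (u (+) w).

u \/ w = max(0.21, 0.27) = 0.27
v (+) (u \/ w) = min(1, 0.76 + 0.27) = min(1, 1.03) = 1.00
w (+) (v (+) (u \/ w)) = min(1, 0.27 + 1.00) = min(1, 1.27) = 1.00
v \/ u = max(0.76, 0.21) = 0.76
w \/ (v \/ u) = max(0.27, 0.76) = 0.76
(w \/ (v \/ u)) \/ u = max(0.76, 0.21) = 0.76
~((w \/ (v \/ u)) \/ u) = 1 − 0.76 = 0.24
(w (+) (v (+) (u \/ w))) \/ ~((w \/ (v \/ u)) \/ u) = max(1.00, 0.24) = 1.00
((w (+) (v (+) (u \/ w))) \/ ~((w \/ (v \/ u)) \/ u)) \/ v = max(1.00, 0.76) = 1.00
u (+) w = min(1, 0.21 + 0.27) = min(1, 0.48) = 0.48
(((w (+) (v (+) (u \/ w))) \/ ~((w \/ (v \/ u)) \/ u)) \/ v) -> (u (+) w) = min(1, 1 − 1.00 + 0.48) = min(1, 0.48) = 0.48

0.48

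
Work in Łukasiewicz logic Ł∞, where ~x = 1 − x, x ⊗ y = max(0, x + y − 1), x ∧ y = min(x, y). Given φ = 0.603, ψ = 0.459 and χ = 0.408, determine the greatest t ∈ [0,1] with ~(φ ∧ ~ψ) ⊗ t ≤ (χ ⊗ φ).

0.552

~ψ = 1 − 0.459 = 0.541
φ ∧ ~ψ = min(0.603, 0.541) = 0.541
~(φ ∧ ~ψ) = 1 − 0.541 = 0.459
So the left factor is ~(φ ∧ ~ψ) = 0.459.
χ ⊗ φ = max(0, 0.408 + 0.603 − 1) = max(0, 0.011) = 0.011
So the right-hand bound is χ ⊗ φ = 0.011.
The residuum of the Łukasiewicz t-norm gives the supremum: min(1, 1 − 0.459 + 0.011).
1 − 0.459 + 0.011 = 0.552, so t = min(1, 0.552) = 0.552.
Check: 0.459 ⊗ 0.552 = max(0, 0.011) = 0.011 ≤ 0.011.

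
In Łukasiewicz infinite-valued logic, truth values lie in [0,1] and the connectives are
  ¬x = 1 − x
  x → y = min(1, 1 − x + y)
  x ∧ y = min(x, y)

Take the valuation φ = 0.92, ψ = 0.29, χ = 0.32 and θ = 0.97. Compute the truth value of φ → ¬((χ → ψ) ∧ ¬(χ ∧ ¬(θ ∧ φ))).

0.16

χ → ψ = min(1, 1 − 0.32 + 0.29) = min(1, 0.97) = 0.97
θ ∧ φ = min(0.97, 0.92) = 0.92
¬(θ ∧ φ) = 1 − 0.92 = 0.08
χ ∧ ¬(θ ∧ φ) = min(0.32, 0.08) = 0.08
¬(χ ∧ ¬(θ ∧ φ)) = 1 − 0.08 = 0.92
(χ → ψ) ∧ ¬(χ ∧ ¬(θ ∧ φ)) = min(0.97, 0.92) = 0.92
¬((χ → ψ) ∧ ¬(χ ∧ ¬(θ ∧ φ))) = 1 − 0.92 = 0.08
φ → ¬((χ → ψ) ∧ ¬(χ ∧ ¬(θ ∧ φ))) = min(1, 1 − 0.92 + 0.08) = min(1, 0.16) = 0.16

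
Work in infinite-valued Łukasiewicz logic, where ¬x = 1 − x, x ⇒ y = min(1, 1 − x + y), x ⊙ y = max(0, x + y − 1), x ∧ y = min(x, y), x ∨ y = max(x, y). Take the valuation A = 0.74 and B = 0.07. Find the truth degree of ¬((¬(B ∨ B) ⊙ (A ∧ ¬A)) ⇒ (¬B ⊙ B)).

0.19

B ∨ B = max(0.07, 0.07) = 0.07
¬(B ∨ B) = 1 − 0.07 = 0.93
¬A = 1 − 0.74 = 0.26
A ∧ ¬A = min(0.74, 0.26) = 0.26
¬(B ∨ B) ⊙ (A ∧ ¬A) = max(0, 0.93 + 0.26 − 1) = max(0, 0.19) = 0.19
¬B = 1 − 0.07 = 0.93
¬B ⊙ B = max(0, 0.93 + 0.07 − 1) = max(0, 0.00) = 0.00
(¬(B ∨ B) ⊙ (A ∧ ¬A)) ⇒ (¬B ⊙ B) = min(1, 1 − 0.19 + 0.00) = min(1, 0.81) = 0.81
¬((¬(B ∨ B) ⊙ (A ∧ ¬A)) ⇒ (¬B ⊙ B)) = 1 − 0.81 = 0.19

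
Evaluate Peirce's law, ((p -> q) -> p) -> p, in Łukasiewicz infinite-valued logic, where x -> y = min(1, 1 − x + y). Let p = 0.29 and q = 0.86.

p -> q = min(1, 1 − 0.29 + 0.86) = min(1, 1.57) = 1.00
(p -> q) -> p = min(1, 1 − 1.00 + 0.29) = min(1, 0.29) = 0.29
((p -> q) -> p) -> p = min(1, 1 − 0.29 + 0.29) = min(1, 1.00) = 1.00

1.00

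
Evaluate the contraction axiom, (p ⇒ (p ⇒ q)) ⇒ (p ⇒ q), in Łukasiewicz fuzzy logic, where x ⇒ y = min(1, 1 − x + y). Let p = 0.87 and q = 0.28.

0.87

p ⇒ q = min(1, 1 − 0.87 + 0.28) = min(1, 0.41) = 0.41
p ⇒ (p ⇒ q) = min(1, 1 − 0.87 + 0.41) = min(1, 0.54) = 0.54
(p ⇒ (p ⇒ q)) ⇒ (p ⇒ q) = min(1, 1 − 0.54 + 0.41) = min(1, 0.87) = 0.87
(The value 0.87 < 1 shows this instance is not satisfied; fails in Ł∞ (the t-norm is not idempotent).)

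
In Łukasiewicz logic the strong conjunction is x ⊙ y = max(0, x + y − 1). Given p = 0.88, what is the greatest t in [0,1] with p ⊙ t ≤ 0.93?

The residuum of the Łukasiewicz t-norm gives the supremum: min(1, 1 − 0.88 + 0.93).
1 − 0.88 + 0.93 = 1.05, so t = min(1, 1.05) = 1.00.
Check: 0.88 ⊙ 1.00 = max(0, 0.88) = 0.88 ≤ 0.93.

1.00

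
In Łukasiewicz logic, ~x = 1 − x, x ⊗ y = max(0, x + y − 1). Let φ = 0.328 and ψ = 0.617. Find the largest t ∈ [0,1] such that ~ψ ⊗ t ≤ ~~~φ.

~ψ = 1 − 0.617 = 0.383
So the left factor is ~ψ = 0.383.
~φ = 1 − 0.328 = 0.672
~~φ = 1 − 0.672 = 0.328
~~~φ = 1 − 0.328 = 0.672
So the right-hand bound is ~~~φ = 0.672.
The residuum of the Łukasiewicz t-norm gives the supremum: min(1, 1 − 0.383 + 0.672).
1 − 0.383 + 0.672 = 1.289, so t = min(1, 1.289) = 1.000.
Check: 0.383 ⊗ 1.000 = max(0, 0.383) = 0.383 ≤ 0.672.

1.000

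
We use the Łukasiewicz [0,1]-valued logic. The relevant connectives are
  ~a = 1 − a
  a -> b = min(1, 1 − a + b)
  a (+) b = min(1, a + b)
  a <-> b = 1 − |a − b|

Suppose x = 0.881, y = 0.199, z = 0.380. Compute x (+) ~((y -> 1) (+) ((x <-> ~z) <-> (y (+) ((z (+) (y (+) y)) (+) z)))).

y -> 1 = min(1, 1 − 0.199 + 1.000) = min(1, 1.801) = 1.000
~z = 1 − 0.380 = 0.620
x <-> ~z = 1 − |0.881 − 0.620| = 1 − 0.261 = 0.739
y (+) y = min(1, 0.199 + 0.199) = min(1, 0.398) = 0.398
z (+) (y (+) y) = min(1, 0.380 + 0.398) = min(1, 0.778) = 0.778
(z (+) (y (+) y)) (+) z = min(1, 0.778 + 0.380) = min(1, 1.158) = 1.000
y (+) ((z (+) (y (+) y)) (+) z) = min(1, 0.199 + 1.000) = min(1, 1.199) = 1.000
(x <-> ~z) <-> (y (+) ((z (+) (y (+) y)) (+) z)) = 1 − |0.739 − 1.000| = 1 − 0.261 = 0.739
(y -> 1) (+) ((x <-> ~z) <-> (y (+) ((z (+) (y (+) y)) (+) z))) = min(1, 1.000 + 0.739) = min(1, 1.739) = 1.000
~((y -> 1) (+) ((x <-> ~z) <-> (y (+) ((z (+) (y (+) y)) (+) z)))) = 1 − 1.000 = 0.000
x (+) ~((y -> 1) (+) ((x <-> ~z) <-> (y (+) ((z (+) (y (+) y)) (+) z)))) = min(1, 0.881 + 0.000) = min(1, 0.881) = 0.881

0.881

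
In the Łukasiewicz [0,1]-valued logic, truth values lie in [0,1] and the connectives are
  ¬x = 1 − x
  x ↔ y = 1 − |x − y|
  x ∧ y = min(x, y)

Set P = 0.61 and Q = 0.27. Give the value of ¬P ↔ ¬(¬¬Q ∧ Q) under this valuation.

0.66

¬P = 1 − 0.61 = 0.39
¬Q = 1 − 0.27 = 0.73
¬¬Q = 1 − 0.73 = 0.27
¬¬Q ∧ Q = min(0.27, 0.27) = 0.27
¬(¬¬Q ∧ Q) = 1 − 0.27 = 0.73
¬P ↔ ¬(¬¬Q ∧ Q) = 1 − |0.39 − 0.73| = 1 − 0.34 = 0.66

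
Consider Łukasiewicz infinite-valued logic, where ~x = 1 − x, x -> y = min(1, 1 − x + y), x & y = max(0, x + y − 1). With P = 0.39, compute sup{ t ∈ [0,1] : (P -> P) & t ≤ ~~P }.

0.39

P -> P = min(1, 1 − 0.39 + 0.39) = min(1, 1.00) = 1.00
So the left factor is P -> P = 1.00.
~P = 1 − 0.39 = 0.61
~~P = 1 − 0.61 = 0.39
So the right-hand bound is ~~P = 0.39.
The residuum of the Łukasiewicz t-norm gives the supremum: min(1, 1 − 1.00 + 0.39).
1 − 1.00 + 0.39 = 0.39, so t = min(1, 0.39) = 0.39.
Check: 1.00 & 0.39 = max(0, 0.39) = 0.39 ≤ 0.39.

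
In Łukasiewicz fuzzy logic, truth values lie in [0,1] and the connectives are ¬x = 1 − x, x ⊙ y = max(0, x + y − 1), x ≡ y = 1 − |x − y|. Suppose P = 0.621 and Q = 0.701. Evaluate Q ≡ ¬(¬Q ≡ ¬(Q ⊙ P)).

¬Q = 1 − 0.701 = 0.299
Q ⊙ P = max(0, 0.701 + 0.621 − 1) = max(0, 0.322) = 0.322
¬(Q ⊙ P) = 1 − 0.322 = 0.678
¬Q ≡ ¬(Q ⊙ P) = 1 − |0.299 − 0.678| = 1 − 0.379 = 0.621
¬(¬Q ≡ ¬(Q ⊙ P)) = 1 − 0.621 = 0.379
Q ≡ ¬(¬Q ≡ ¬(Q ⊙ P)) = 1 − |0.701 − 0.379| = 1 − 0.322 = 0.678

0.678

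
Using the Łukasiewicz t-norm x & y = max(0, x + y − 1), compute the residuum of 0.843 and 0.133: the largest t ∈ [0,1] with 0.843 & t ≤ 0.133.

The residuum of the Łukasiewicz t-norm gives the supremum: min(1, 1 − 0.843 + 0.133).
1 − 0.843 + 0.133 = 0.290, so t = min(1, 0.290) = 0.290.
Check: 0.843 & 0.290 = max(0, 0.133) = 0.133 ≤ 0.133.

0.290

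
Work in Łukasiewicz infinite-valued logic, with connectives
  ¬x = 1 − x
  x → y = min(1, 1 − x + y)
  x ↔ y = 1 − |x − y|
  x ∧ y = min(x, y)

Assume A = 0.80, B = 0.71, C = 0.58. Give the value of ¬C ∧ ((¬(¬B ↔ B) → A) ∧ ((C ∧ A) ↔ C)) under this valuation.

0.42

¬C = 1 − 0.58 = 0.42
¬B = 1 − 0.71 = 0.29
¬B ↔ B = 1 − |0.29 − 0.71| = 1 − 0.42 = 0.58
¬(¬B ↔ B) = 1 − 0.58 = 0.42
¬(¬B ↔ B) → A = min(1, 1 − 0.42 + 0.80) = min(1, 1.38) = 1.00
C ∧ A = min(0.58, 0.80) = 0.58
(C ∧ A) ↔ C = 1 − |0.58 − 0.58| = 1 − 0.00 = 1.00
(¬(¬B ↔ B) → A) ∧ ((C ∧ A) ↔ C) = min(1.00, 1.00) = 1.00
¬C ∧ ((¬(¬B ↔ B) → A) ∧ ((C ∧ A) ↔ C)) = min(0.42, 1.00) = 0.42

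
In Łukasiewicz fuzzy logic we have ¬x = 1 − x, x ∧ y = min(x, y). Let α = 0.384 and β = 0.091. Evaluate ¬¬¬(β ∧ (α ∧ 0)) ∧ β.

α ∧ 0 = min(0.384, 0.000) = 0.000
β ∧ (α ∧ 0) = min(0.091, 0.000) = 0.000
¬(β ∧ (α ∧ 0)) = 1 − 0.000 = 1.000
¬¬(β ∧ (α ∧ 0)) = 1 − 1.000 = 0.000
¬¬¬(β ∧ (α ∧ 0)) = 1 − 0.000 = 1.000
¬¬¬(β ∧ (α ∧ 0)) ∧ β = min(1.000, 0.091) = 0.091

0.091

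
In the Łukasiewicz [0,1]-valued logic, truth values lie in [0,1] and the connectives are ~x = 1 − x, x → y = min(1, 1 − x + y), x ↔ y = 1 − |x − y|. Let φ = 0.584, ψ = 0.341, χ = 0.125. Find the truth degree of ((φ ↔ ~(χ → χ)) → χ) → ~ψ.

0.950

χ → χ = min(1, 1 − 0.125 + 0.125) = min(1, 1.000) = 1.000
~(χ → χ) = 1 − 1.000 = 0.000
φ ↔ ~(χ → χ) = 1 − |0.584 − 0.000| = 1 − 0.584 = 0.416
(φ ↔ ~(χ → χ)) → χ = min(1, 1 − 0.416 + 0.125) = min(1, 0.709) = 0.709
~ψ = 1 − 0.341 = 0.659
((φ ↔ ~(χ → χ)) → χ) → ~ψ = min(1, 1 − 0.709 + 0.659) = min(1, 0.950) = 0.950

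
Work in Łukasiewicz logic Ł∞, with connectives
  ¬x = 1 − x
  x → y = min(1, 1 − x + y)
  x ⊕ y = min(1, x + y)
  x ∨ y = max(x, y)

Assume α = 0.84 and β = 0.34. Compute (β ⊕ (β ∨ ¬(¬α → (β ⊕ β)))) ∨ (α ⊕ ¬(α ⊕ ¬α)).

0.84

¬α = 1 − 0.84 = 0.16
β ⊕ β = min(1, 0.34 + 0.34) = min(1, 0.68) = 0.68
¬α → (β ⊕ β) = min(1, 1 − 0.16 + 0.68) = min(1, 1.52) = 1.00
¬(¬α → (β ⊕ β)) = 1 − 1.00 = 0.00
β ∨ ¬(¬α → (β ⊕ β)) = max(0.34, 0.00) = 0.34
β ⊕ (β ∨ ¬(¬α → (β ⊕ β))) = min(1, 0.34 + 0.34) = min(1, 0.68) = 0.68
α ⊕ ¬α = min(1, 0.84 + 0.16) = min(1, 1.00) = 1.00
¬(α ⊕ ¬α) = 1 − 1.00 = 0.00
α ⊕ ¬(α ⊕ ¬α) = min(1, 0.84 + 0.00) = min(1, 0.84) = 0.84
(β ⊕ (β ∨ ¬(¬α → (β ⊕ β)))) ∨ (α ⊕ ¬(α ⊕ ¬α)) = max(0.68, 0.84) = 0.84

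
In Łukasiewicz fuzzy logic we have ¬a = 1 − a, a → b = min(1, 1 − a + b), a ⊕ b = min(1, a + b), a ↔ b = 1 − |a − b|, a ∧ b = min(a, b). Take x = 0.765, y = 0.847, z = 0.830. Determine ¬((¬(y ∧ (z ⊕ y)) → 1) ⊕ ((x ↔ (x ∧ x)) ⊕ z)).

z ⊕ y = min(1, 0.830 + 0.847) = min(1, 1.677) = 1.000
y ∧ (z ⊕ y) = min(0.847, 1.000) = 0.847
¬(y ∧ (z ⊕ y)) = 1 − 0.847 = 0.153
¬(y ∧ (z ⊕ y)) → 1 = min(1, 1 − 0.153 + 1.000) = min(1, 1.847) = 1.000
x ∧ x = min(0.765, 0.765) = 0.765
x ↔ (x ∧ x) = 1 − |0.765 − 0.765| = 1 − 0.000 = 1.000
(x ↔ (x ∧ x)) ⊕ z = min(1, 1.000 + 0.830) = min(1, 1.830) = 1.000
(¬(y ∧ (z ⊕ y)) → 1) ⊕ ((x ↔ (x ∧ x)) ⊕ z) = min(1, 1.000 + 1.000) = min(1, 2.000) = 1.000
¬((¬(y ∧ (z ⊕ y)) → 1) ⊕ ((x ↔ (x ∧ x)) ⊕ z)) = 1 − 1.000 = 0.000

0.000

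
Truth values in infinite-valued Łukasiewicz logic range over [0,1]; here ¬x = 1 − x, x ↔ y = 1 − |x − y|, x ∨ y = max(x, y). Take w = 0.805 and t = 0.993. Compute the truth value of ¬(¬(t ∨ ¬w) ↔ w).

¬w = 1 − 0.805 = 0.195
t ∨ ¬w = max(0.993, 0.195) = 0.993
¬(t ∨ ¬w) = 1 − 0.993 = 0.007
¬(t ∨ ¬w) ↔ w = 1 − |0.007 − 0.805| = 1 − 0.798 = 0.202
¬(¬(t ∨ ¬w) ↔ w) = 1 − 0.202 = 0.798

0.798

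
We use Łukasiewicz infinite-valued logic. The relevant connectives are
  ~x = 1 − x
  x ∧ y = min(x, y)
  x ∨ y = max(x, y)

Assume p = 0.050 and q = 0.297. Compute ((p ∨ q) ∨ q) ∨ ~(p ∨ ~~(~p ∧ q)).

0.703

p ∨ q = max(0.050, 0.297) = 0.297
(p ∨ q) ∨ q = max(0.297, 0.297) = 0.297
~p = 1 − 0.050 = 0.950
~p ∧ q = min(0.950, 0.297) = 0.297
~(~p ∧ q) = 1 − 0.297 = 0.703
~~(~p ∧ q) = 1 − 0.703 = 0.297
p ∨ ~~(~p ∧ q) = max(0.050, 0.297) = 0.297
~(p ∨ ~~(~p ∧ q)) = 1 − 0.297 = 0.703
((p ∨ q) ∨ q) ∨ ~(p ∨ ~~(~p ∧ q)) = max(0.297, 0.703) = 0.703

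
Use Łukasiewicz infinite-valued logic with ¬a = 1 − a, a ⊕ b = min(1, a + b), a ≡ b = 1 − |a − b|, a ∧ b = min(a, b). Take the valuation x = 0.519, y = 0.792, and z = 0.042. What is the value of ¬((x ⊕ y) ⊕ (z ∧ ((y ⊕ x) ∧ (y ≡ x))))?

0.000

x ⊕ y = min(1, 0.519 + 0.792) = min(1, 1.311) = 1.000
y ⊕ x = min(1, 0.792 + 0.519) = min(1, 1.311) = 1.000
y ≡ x = 1 − |0.792 − 0.519| = 1 − 0.273 = 0.727
(y ⊕ x) ∧ (y ≡ x) = min(1.000, 0.727) = 0.727
z ∧ ((y ⊕ x) ∧ (y ≡ x)) = min(0.042, 0.727) = 0.042
(x ⊕ y) ⊕ (z ∧ ((y ⊕ x) ∧ (y ≡ x))) = min(1, 1.000 + 0.042) = min(1, 1.042) = 1.000
¬((x ⊕ y) ⊕ (z ∧ ((y ⊕ x) ∧ (y ≡ x)))) = 1 − 1.000 = 0.000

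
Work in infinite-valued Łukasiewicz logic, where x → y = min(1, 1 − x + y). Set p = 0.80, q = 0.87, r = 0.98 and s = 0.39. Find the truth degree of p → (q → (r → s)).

r → s = min(1, 1 − 0.98 + 0.39) = min(1, 0.41) = 0.41
q → (r → s) = min(1, 1 − 0.87 + 0.41) = min(1, 0.54) = 0.54
p → (q → (r → s)) = min(1, 1 − 0.80 + 0.54) = min(1, 0.74) = 0.74

0.74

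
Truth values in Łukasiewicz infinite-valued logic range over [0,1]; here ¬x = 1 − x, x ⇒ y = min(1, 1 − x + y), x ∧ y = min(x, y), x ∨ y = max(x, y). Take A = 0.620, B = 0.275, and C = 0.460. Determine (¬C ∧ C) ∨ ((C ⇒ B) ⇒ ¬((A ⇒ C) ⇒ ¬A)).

0.645

¬C = 1 − 0.460 = 0.540
¬C ∧ C = min(0.540, 0.460) = 0.460
C ⇒ B = min(1, 1 − 0.460 + 0.275) = min(1, 0.815) = 0.815
A ⇒ C = min(1, 1 − 0.620 + 0.460) = min(1, 0.840) = 0.840
¬A = 1 − 0.620 = 0.380
(A ⇒ C) ⇒ ¬A = min(1, 1 − 0.840 + 0.380) = min(1, 0.540) = 0.540
¬((A ⇒ C) ⇒ ¬A) = 1 − 0.540 = 0.460
(C ⇒ B) ⇒ ¬((A ⇒ C) ⇒ ¬A) = min(1, 1 − 0.815 + 0.460) = min(1, 0.645) = 0.645
(¬C ∧ C) ∨ ((C ⇒ B) ⇒ ¬((A ⇒ C) ⇒ ¬A)) = max(0.460, 0.645) = 0.645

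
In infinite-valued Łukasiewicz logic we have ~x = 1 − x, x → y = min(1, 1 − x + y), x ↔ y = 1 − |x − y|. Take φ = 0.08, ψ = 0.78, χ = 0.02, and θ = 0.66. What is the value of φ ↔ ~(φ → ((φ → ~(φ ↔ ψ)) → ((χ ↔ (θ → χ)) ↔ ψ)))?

φ ↔ ψ = 1 − |0.08 − 0.78| = 1 − 0.70 = 0.30
~(φ ↔ ψ) = 1 − 0.30 = 0.70
φ → ~(φ ↔ ψ) = min(1, 1 − 0.08 + 0.70) = min(1, 1.62) = 1.00
θ → χ = min(1, 1 − 0.66 + 0.02) = min(1, 0.36) = 0.36
χ ↔ (θ → χ) = 1 − |0.02 − 0.36| = 1 − 0.34 = 0.66
(χ ↔ (θ → χ)) ↔ ψ = 1 − |0.66 − 0.78| = 1 − 0.12 = 0.88
(φ → ~(φ ↔ ψ)) → ((χ ↔ (θ → χ)) ↔ ψ) = min(1, 1 − 1.00 + 0.88) = min(1, 0.88) = 0.88
φ → ((φ → ~(φ ↔ ψ)) → ((χ ↔ (θ → χ)) ↔ ψ)) = min(1, 1 − 0.08 + 0.88) = min(1, 1.80) = 1.00
~(φ → ((φ → ~(φ ↔ ψ)) → ((χ ↔ (θ → χ)) ↔ ψ))) = 1 − 1.00 = 0.00
φ ↔ ~(φ → ((φ → ~(φ ↔ ψ)) → ((χ ↔ (θ → χ)) ↔ ψ))) = 1 − |0.08 − 0.00| = 1 − 0.08 = 0.92

0.92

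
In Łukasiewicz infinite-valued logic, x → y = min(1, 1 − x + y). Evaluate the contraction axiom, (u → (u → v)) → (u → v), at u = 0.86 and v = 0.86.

1.00

u → v = min(1, 1 − 0.86 + 0.86) = min(1, 1.00) = 1.00
u → (u → v) = min(1, 1 − 0.86 + 1.00) = min(1, 1.14) = 1.00
(u → (u → v)) → (u → v) = min(1, 1 − 1.00 + 1.00) = min(1, 1.00) = 1.00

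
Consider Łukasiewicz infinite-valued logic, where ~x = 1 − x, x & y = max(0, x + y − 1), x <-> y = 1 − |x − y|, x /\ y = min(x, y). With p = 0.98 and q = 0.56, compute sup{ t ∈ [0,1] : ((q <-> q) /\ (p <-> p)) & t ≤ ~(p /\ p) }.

0.02

q <-> q = 1 − |0.56 − 0.56| = 1 − 0.00 = 1.00
p <-> p = 1 − |0.98 − 0.98| = 1 − 0.00 = 1.00
(q <-> q) /\ (p <-> p) = min(1.00, 1.00) = 1.00
So the left factor is (q <-> q) /\ (p <-> p) = 1.00.
p /\ p = min(0.98, 0.98) = 0.98
~(p /\ p) = 1 − 0.98 = 0.02
So the right-hand bound is ~(p /\ p) = 0.02.
The residuum of the Łukasiewicz t-norm gives the supremum: min(1, 1 − 1.00 + 0.02).
1 − 1.00 + 0.02 = 0.02, so t = min(1, 0.02) = 0.02.
Check: 1.00 & 0.02 = max(0, 0.02) = 0.02 ≤ 0.02.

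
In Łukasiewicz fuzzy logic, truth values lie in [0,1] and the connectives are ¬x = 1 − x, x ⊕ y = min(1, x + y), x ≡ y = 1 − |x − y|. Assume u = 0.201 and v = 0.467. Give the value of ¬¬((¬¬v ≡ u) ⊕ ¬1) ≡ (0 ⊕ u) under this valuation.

¬v = 1 − 0.467 = 0.533
¬¬v = 1 − 0.533 = 0.467
¬¬v ≡ u = 1 − |0.467 − 0.201| = 1 − 0.266 = 0.734
¬1 = 1 − 1.000 = 0.000
(¬¬v ≡ u) ⊕ ¬1 = min(1, 0.734 + 0.000) = min(1, 0.734) = 0.734
¬((¬¬v ≡ u) ⊕ ¬1) = 1 − 0.734 = 0.266
¬¬((¬¬v ≡ u) ⊕ ¬1) = 1 − 0.266 = 0.734
0 ⊕ u = min(1, 0.000 + 0.201) = min(1, 0.201) = 0.201
¬¬((¬¬v ≡ u) ⊕ ¬1) ≡ (0 ⊕ u) = 1 − |0.734 − 0.201| = 1 − 0.533 = 0.467

0.467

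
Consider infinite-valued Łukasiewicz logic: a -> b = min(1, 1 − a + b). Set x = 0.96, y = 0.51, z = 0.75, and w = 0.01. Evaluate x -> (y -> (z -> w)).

0.79

z -> w = min(1, 1 − 0.75 + 0.01) = min(1, 0.26) = 0.26
y -> (z -> w) = min(1, 1 − 0.51 + 0.26) = min(1, 0.75) = 0.75
x -> (y -> (z -> w)) = min(1, 1 − 0.96 + 0.75) = min(1, 0.79) = 0.79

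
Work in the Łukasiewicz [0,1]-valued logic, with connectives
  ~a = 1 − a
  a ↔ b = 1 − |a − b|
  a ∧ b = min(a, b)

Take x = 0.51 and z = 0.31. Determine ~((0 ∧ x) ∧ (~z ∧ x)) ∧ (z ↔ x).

0.80

0 ∧ x = min(0.00, 0.51) = 0.00
~z = 1 − 0.31 = 0.69
~z ∧ x = min(0.69, 0.51) = 0.51
(0 ∧ x) ∧ (~z ∧ x) = min(0.00, 0.51) = 0.00
~((0 ∧ x) ∧ (~z ∧ x)) = 1 − 0.00 = 1.00
z ↔ x = 1 − |0.31 − 0.51| = 1 − 0.20 = 0.80
~((0 ∧ x) ∧ (~z ∧ x)) ∧ (z ↔ x) = min(1.00, 0.80) = 0.80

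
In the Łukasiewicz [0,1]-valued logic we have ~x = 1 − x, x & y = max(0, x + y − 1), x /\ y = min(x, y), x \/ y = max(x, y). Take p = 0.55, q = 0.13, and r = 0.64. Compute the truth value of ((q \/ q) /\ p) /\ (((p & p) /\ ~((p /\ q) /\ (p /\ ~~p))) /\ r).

q \/ q = max(0.13, 0.13) = 0.13
(q \/ q) /\ p = min(0.13, 0.55) = 0.13
p & p = max(0, 0.55 + 0.55 − 1) = max(0, 0.10) = 0.10
p /\ q = min(0.55, 0.13) = 0.13
~p = 1 − 0.55 = 0.45
~~p = 1 − 0.45 = 0.55
p /\ ~~p = min(0.55, 0.55) = 0.55
(p /\ q) /\ (p /\ ~~p) = min(0.13, 0.55) = 0.13
~((p /\ q) /\ (p /\ ~~p)) = 1 − 0.13 = 0.87
(p & p) /\ ~((p /\ q) /\ (p /\ ~~p)) = min(0.10, 0.87) = 0.10
((p & p) /\ ~((p /\ q) /\ (p /\ ~~p))) /\ r = min(0.10, 0.64) = 0.10
((q \/ q) /\ p) /\ (((p & p) /\ ~((p /\ q) /\ (p /\ ~~p))) /\ r) = min(0.13, 0.10) = 0.10

0.10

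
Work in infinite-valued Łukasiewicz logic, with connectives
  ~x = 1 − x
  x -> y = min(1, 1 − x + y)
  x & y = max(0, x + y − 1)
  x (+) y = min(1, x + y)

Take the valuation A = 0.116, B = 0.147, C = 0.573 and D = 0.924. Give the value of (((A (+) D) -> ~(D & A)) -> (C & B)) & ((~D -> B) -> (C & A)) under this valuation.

A (+) D = min(1, 0.116 + 0.924) = min(1, 1.040) = 1.000
D & A = max(0, 0.924 + 0.116 − 1) = max(0, 0.040) = 0.040
~(D & A) = 1 − 0.040 = 0.960
(A (+) D) -> ~(D & A) = min(1, 1 − 1.000 + 0.960) = min(1, 0.960) = 0.960
C & B = max(0, 0.573 + 0.147 − 1) = max(0, -0.280) = 0.000
((A (+) D) -> ~(D & A)) -> (C & B) = min(1, 1 − 0.960 + 0.000) = min(1, 0.040) = 0.040
~D = 1 − 0.924 = 0.076
~D -> B = min(1, 1 − 0.076 + 0.147) = min(1, 1.071) = 1.000
C & A = max(0, 0.573 + 0.116 − 1) = max(0, -0.311) = 0.000
(~D -> B) -> (C & A) = min(1, 1 − 1.000 + 0.000) = min(1, 0.000) = 0.000
(((A (+) D) -> ~(D & A)) -> (C & B)) & ((~D -> B) -> (C & A)) = max(0, 0.040 + 0.000 − 1) = max(0, -0.960) = 0.000

0.000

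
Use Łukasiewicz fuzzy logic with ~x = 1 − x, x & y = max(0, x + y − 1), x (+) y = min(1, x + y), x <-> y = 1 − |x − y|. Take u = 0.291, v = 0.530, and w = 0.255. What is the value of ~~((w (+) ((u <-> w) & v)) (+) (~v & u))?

0.749

u <-> w = 1 − |0.291 − 0.255| = 1 − 0.036 = 0.964
(u <-> w) & v = max(0, 0.964 + 0.530 − 1) = max(0, 0.494) = 0.494
w (+) ((u <-> w) & v) = min(1, 0.255 + 0.494) = min(1, 0.749) = 0.749
~v = 1 − 0.530 = 0.470
~v & u = max(0, 0.470 + 0.291 − 1) = max(0, -0.239) = 0.000
(w (+) ((u <-> w) & v)) (+) (~v & u) = min(1, 0.749 + 0.000) = min(1, 0.749) = 0.749
~((w (+) ((u <-> w) & v)) (+) (~v & u)) = 1 − 0.749 = 0.251
~~((w (+) ((u <-> w) & v)) (+) (~v & u)) = 1 − 0.251 = 0.749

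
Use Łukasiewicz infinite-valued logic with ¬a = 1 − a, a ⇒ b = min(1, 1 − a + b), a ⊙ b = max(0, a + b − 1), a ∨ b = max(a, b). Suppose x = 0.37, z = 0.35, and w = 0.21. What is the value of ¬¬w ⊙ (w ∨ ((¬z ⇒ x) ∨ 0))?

0.00

¬w = 1 − 0.21 = 0.79
¬¬w = 1 − 0.79 = 0.21
¬z = 1 − 0.35 = 0.65
¬z ⇒ x = min(1, 1 − 0.65 + 0.37) = min(1, 0.72) = 0.72
(¬z ⇒ x) ∨ 0 = max(0.72, 0.00) = 0.72
w ∨ ((¬z ⇒ x) ∨ 0) = max(0.21, 0.72) = 0.72
¬¬w ⊙ (w ∨ ((¬z ⇒ x) ∨ 0)) = max(0, 0.21 + 0.72 − 1) = max(0, -0.07) = 0.00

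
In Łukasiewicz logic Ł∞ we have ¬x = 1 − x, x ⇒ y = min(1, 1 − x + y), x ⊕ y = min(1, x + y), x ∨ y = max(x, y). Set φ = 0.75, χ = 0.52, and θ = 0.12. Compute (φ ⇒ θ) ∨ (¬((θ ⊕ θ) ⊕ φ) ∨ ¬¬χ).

0.52

φ ⇒ θ = min(1, 1 − 0.75 + 0.12) = min(1, 0.37) = 0.37
θ ⊕ θ = min(1, 0.12 + 0.12) = min(1, 0.24) = 0.24
(θ ⊕ θ) ⊕ φ = min(1, 0.24 + 0.75) = min(1, 0.99) = 0.99
¬((θ ⊕ θ) ⊕ φ) = 1 − 0.99 = 0.01
¬χ = 1 − 0.52 = 0.48
¬¬χ = 1 − 0.48 = 0.52
¬((θ ⊕ θ) ⊕ φ) ∨ ¬¬χ = max(0.01, 0.52) = 0.52
(φ ⇒ θ) ∨ (¬((θ ⊕ θ) ⊕ φ) ∨ ¬¬χ) = max(0.37, 0.52) = 0.52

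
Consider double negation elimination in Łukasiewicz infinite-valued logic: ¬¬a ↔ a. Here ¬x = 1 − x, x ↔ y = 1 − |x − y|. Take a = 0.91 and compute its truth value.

1.00

¬a = 1 − 0.91 = 0.09
¬¬a = 1 − 0.09 = 0.91
¬¬a ↔ a = 1 − |0.91 − 0.91| = 1 − 0.00 = 1.00
(As expected: always 1 in Ł∞ since negation is involutive.)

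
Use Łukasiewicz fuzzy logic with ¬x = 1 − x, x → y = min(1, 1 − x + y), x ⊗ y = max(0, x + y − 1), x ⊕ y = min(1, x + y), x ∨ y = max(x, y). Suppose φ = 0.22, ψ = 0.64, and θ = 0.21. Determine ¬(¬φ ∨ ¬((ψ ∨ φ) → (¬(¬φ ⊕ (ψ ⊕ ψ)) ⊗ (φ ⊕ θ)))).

¬φ = 1 − 0.22 = 0.78
ψ ∨ φ = max(0.64, 0.22) = 0.64
ψ ⊕ ψ = min(1, 0.64 + 0.64) = min(1, 1.28) = 1.00
¬φ ⊕ (ψ ⊕ ψ) = min(1, 0.78 + 1.00) = min(1, 1.78) = 1.00
¬(¬φ ⊕ (ψ ⊕ ψ)) = 1 − 1.00 = 0.00
φ ⊕ θ = min(1, 0.22 + 0.21) = min(1, 0.43) = 0.43
¬(¬φ ⊕ (ψ ⊕ ψ)) ⊗ (φ ⊕ θ) = max(0, 0.00 + 0.43 − 1) = max(0, -0.57) = 0.00
(ψ ∨ φ) → (¬(¬φ ⊕ (ψ ⊕ ψ)) ⊗ (φ ⊕ θ)) = min(1, 1 − 0.64 + 0.00) = min(1, 0.36) = 0.36
¬((ψ ∨ φ) → (¬(¬φ ⊕ (ψ ⊕ ψ)) ⊗ (φ ⊕ θ))) = 1 − 0.36 = 0.64
¬φ ∨ ¬((ψ ∨ φ) → (¬(¬φ ⊕ (ψ ⊕ ψ)) ⊗ (φ ⊕ θ))) = max(0.78, 0.64) = 0.78
¬(¬φ ∨ ¬((ψ ∨ φ) → (¬(¬φ ⊕ (ψ ⊕ ψ)) ⊗ (φ ⊕ θ)))) = 1 − 0.78 = 0.22

0.22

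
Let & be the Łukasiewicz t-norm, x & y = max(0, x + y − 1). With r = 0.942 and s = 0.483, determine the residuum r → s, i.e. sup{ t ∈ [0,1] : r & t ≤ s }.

0.541

The residuum of the Łukasiewicz t-norm gives the supremum: min(1, 1 − 0.942 + 0.483).
1 − 0.942 + 0.483 = 0.541, so t = min(1, 0.541) = 0.541.
Check: 0.942 & 0.541 = max(0, 0.483) = 0.483 ≤ 0.483.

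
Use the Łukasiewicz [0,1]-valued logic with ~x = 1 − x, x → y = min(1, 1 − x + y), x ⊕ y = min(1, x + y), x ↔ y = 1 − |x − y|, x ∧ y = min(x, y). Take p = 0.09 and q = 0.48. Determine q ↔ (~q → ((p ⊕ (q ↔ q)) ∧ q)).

0.52

~q = 1 − 0.48 = 0.52
q ↔ q = 1 − |0.48 − 0.48| = 1 − 0.00 = 1.00
p ⊕ (q ↔ q) = min(1, 0.09 + 1.00) = min(1, 1.09) = 1.00
(p ⊕ (q ↔ q)) ∧ q = min(1.00, 0.48) = 0.48
~q → ((p ⊕ (q ↔ q)) ∧ q) = min(1, 1 − 0.52 + 0.48) = min(1, 0.96) = 0.96
q ↔ (~q → ((p ⊕ (q ↔ q)) ∧ q)) = 1 − |0.48 − 0.96| = 1 − 0.48 = 0.52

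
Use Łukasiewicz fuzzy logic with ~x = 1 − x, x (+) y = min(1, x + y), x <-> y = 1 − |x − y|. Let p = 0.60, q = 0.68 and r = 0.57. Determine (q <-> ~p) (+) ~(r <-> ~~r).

0.72

~p = 1 − 0.60 = 0.40
q <-> ~p = 1 − |0.68 − 0.40| = 1 − 0.28 = 0.72
~r = 1 − 0.57 = 0.43
~~r = 1 − 0.43 = 0.57
r <-> ~~r = 1 − |0.57 − 0.57| = 1 − 0.00 = 1.00
~(r <-> ~~r) = 1 − 1.00 = 0.00
(q <-> ~p) (+) ~(r <-> ~~r) = min(1, 0.72 + 0.00) = min(1, 0.72) = 0.72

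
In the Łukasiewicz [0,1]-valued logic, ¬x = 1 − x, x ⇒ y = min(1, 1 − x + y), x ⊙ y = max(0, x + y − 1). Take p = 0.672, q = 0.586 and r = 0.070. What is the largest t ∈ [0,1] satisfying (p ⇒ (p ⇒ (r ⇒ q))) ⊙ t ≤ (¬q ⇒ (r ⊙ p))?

0.586

r ⇒ q = min(1, 1 − 0.070 + 0.586) = min(1, 1.516) = 1.000
p ⇒ (r ⇒ q) = min(1, 1 − 0.672 + 1.000) = min(1, 1.328) = 1.000
p ⇒ (p ⇒ (r ⇒ q)) = min(1, 1 − 0.672 + 1.000) = min(1, 1.328) = 1.000
So the left factor is p ⇒ (p ⇒ (r ⇒ q)) = 1.000.
¬q = 1 − 0.586 = 0.414
r ⊙ p = max(0, 0.070 + 0.672 − 1) = max(0, -0.258) = 0.000
¬q ⇒ (r ⊙ p) = min(1, 1 − 0.414 + 0.000) = min(1, 0.586) = 0.586
So the right-hand bound is ¬q ⇒ (r ⊙ p) = 0.586.
The residuum of the Łukasiewicz t-norm gives the supremum: min(1, 1 − 1.000 + 0.586).
1 − 1.000 + 0.586 = 0.586, so t = min(1, 0.586) = 0.586.
Check: 1.000 ⊙ 0.586 = max(0, 0.586) = 0.586 ≤ 0.586.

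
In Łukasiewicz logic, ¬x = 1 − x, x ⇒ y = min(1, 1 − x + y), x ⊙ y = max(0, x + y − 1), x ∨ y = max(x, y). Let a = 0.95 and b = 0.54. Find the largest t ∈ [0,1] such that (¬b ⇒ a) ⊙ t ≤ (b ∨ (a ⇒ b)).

0.59

¬b = 1 − 0.54 = 0.46
¬b ⇒ a = min(1, 1 − 0.46 + 0.95) = min(1, 1.49) = 1.00
So the left factor is ¬b ⇒ a = 1.00.
a ⇒ b = min(1, 1 − 0.95 + 0.54) = min(1, 0.59) = 0.59
b ∨ (a ⇒ b) = max(0.54, 0.59) = 0.59
So the right-hand bound is b ∨ (a ⇒ b) = 0.59.
The residuum of the Łukasiewicz t-norm gives the supremum: min(1, 1 − 1.00 + 0.59).
1 − 1.00 + 0.59 = 0.59, so t = min(1, 0.59) = 0.59.
Check: 1.00 ⊙ 0.59 = max(0, 0.59) = 0.59 ≤ 0.59.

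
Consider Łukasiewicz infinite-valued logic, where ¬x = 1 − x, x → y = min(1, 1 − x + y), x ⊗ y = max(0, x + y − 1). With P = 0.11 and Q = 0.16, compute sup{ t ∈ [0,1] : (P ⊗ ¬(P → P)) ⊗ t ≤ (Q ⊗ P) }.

P → P = min(1, 1 − 0.11 + 0.11) = min(1, 1.00) = 1.00
¬(P → P) = 1 − 1.00 = 0.00
P ⊗ ¬(P → P) = max(0, 0.11 + 0.00 − 1) = max(0, -0.89) = 0.00
So the left factor is P ⊗ ¬(P → P) = 0.00.
Q ⊗ P = max(0, 0.16 + 0.11 − 1) = max(0, -0.73) = 0.00
So the right-hand bound is Q ⊗ P = 0.00.
The residuum of the Łukasiewicz t-norm gives the supremum: min(1, 1 − 0.00 + 0.00).
1 − 0.00 + 0.00 = 1.00, so t = min(1, 1.00) = 1.00.
Check: 0.00 ⊗ 1.00 = max(0, 0.00) = 0.00 ≤ 0.00.

1.00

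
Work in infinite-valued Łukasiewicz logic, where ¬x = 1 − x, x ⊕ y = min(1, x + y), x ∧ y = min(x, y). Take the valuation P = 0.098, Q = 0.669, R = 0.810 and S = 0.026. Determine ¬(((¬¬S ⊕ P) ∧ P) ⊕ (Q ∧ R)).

0.233

¬S = 1 − 0.026 = 0.974
¬¬S = 1 − 0.974 = 0.026
¬¬S ⊕ P = min(1, 0.026 + 0.098) = min(1, 0.124) = 0.124
(¬¬S ⊕ P) ∧ P = min(0.124, 0.098) = 0.098
Q ∧ R = min(0.669, 0.810) = 0.669
((¬¬S ⊕ P) ∧ P) ⊕ (Q ∧ R) = min(1, 0.098 + 0.669) = min(1, 0.767) = 0.767
¬(((¬¬S ⊕ P) ∧ P) ⊕ (Q ∧ R)) = 1 − 0.767 = 0.233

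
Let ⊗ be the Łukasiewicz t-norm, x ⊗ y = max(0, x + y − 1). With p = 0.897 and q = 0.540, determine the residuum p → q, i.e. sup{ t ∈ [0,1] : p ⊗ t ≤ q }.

0.643

The residuum of the Łukasiewicz t-norm gives the supremum: min(1, 1 − 0.897 + 0.540).
1 − 0.897 + 0.540 = 0.643, so t = min(1, 0.643) = 0.643.
Check: 0.897 ⊗ 0.643 = max(0, 0.540) = 0.540 ≤ 0.540.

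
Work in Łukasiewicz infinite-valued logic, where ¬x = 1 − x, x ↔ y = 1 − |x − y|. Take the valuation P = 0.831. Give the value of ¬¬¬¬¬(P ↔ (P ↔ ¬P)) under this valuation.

0.493

¬P = 1 − 0.831 = 0.169
P ↔ ¬P = 1 − |0.831 − 0.169| = 1 − 0.662 = 0.338
P ↔ (P ↔ ¬P) = 1 − |0.831 − 0.338| = 1 − 0.493 = 0.507
¬(P ↔ (P ↔ ¬P)) = 1 − 0.507 = 0.493
¬¬(P ↔ (P ↔ ¬P)) = 1 − 0.493 = 0.507
¬¬¬(P ↔ (P ↔ ¬P)) = 1 − 0.507 = 0.493
¬¬¬¬(P ↔ (P ↔ ¬P)) = 1 − 0.493 = 0.507
¬¬¬¬¬(P ↔ (P ↔ ¬P)) = 1 − 0.507 = 0.493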